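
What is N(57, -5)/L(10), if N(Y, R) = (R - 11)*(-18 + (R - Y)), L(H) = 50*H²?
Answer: 32/125 ≈ 0.25600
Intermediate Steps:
N(Y, R) = (-11 + R)*(-18 + R - Y)
N(57, -5)/L(10) = (198 + (-5)² - 29*(-5) + 11*57 - 1*(-5)*57)/((50*10²)) = (198 + 25 + 145 + 627 + 285)/((50*100)) = 1280/5000 = 1280*(1/5000) = 32/125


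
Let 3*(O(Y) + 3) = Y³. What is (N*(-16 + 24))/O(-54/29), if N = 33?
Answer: -2146232/41885 ≈ -51.241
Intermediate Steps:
O(Y) = -3 + Y³/3
(N*(-16 + 24))/O(-54/29) = (33*(-16 + 24))/(-3 + (-54/29)³/3) = (33*8)/(-3 + (-54*1/29)³/3) = 264/(-3 + (-54/29)³/3) = 264/(-3 + (⅓)*(-157464/24389)) = 264/(-3 - 52488/24389) = 264/(-125655/24389) = 264*(-24389/125655) = -2146232/41885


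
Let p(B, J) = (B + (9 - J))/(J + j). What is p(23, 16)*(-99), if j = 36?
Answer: -396/13 ≈ -30.462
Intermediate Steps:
p(B, J) = (9 + B - J)/(36 + J) (p(B, J) = (B + (9 - J))/(J + 36) = (9 + B - J)/(36 + J))
p(23, 16)*(-99) = ((9 + 23 - 1*16)/(36 + 16))*(-99) = ((9 + 23 - 16)/52)*(-99) = ((1/52)*16)*(-99) = (4/13)*(-99) = -396/13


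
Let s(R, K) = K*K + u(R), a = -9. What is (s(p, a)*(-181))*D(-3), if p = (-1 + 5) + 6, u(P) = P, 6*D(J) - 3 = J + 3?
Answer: -16471/2 ≈ -8235.5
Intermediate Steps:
D(J) = 1 + J/6 (D(J) = ½ + (J + 3)/6 = ½ + (3 + J)/6 = ½ + (½ + J/6) = 1 + J/6)
p = 10 (p = 4 + 6 = 10)
s(R, K) = R + K² (s(R, K) = K*K + R = K² + R = R + K²)
(s(p, a)*(-181))*D(-3) = ((10 + (-9)²)*(-181))*(1 + (⅙)*(-3)) = ((10 + 81)*(-181))*(1 - ½) = (91*(-181))*(½) = -16471*½ = -16471/2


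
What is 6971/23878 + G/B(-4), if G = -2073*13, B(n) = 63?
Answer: -214349683/501438 ≈ -427.47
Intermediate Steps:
G = -26949
6971/23878 + G/B(-4) = 6971/23878 - 26949/63 = 6971*(1/23878) - 26949*1/63 = 6971/23878 - 8983/21 = -214349683/501438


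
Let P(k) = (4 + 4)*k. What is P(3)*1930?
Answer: 46320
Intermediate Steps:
P(k) = 8*k
P(3)*1930 = (8*3)*1930 = 24*1930 = 46320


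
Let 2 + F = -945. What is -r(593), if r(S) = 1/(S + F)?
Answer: 1/354 ≈ 0.0028249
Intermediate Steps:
F = -947 (F = -2 - 945 = -947)
r(S) = 1/(-947 + S) (r(S) = 1/(S - 947) = 1/(-947 + S))
-r(593) = -1/(-947 + 593) = -1/(-354) = -1*(-1/354) = 1/354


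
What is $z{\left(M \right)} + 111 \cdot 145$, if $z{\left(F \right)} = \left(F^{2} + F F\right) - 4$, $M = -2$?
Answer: $16099$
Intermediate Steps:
$z{\left(F \right)} = -4 + 2 F^{2}$ ($z{\left(F \right)} = \left(F^{2} + F^{2}\right) - 4 = 2 F^{2} - 4 = -4 + 2 F^{2}$)
$z{\left(M \right)} + 111 \cdot 145 = \left(-4 + 2 \left(-2\right)^{2}\right) + 111 \cdot 145 = \left(-4 + 2 \cdot 4\right) + 16095 = \left(-4 + 8\right) + 16095 = 4 + 16095 = 16099$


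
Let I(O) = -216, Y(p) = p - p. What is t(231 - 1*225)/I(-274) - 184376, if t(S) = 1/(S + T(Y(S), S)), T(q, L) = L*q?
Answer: -238951297/1296 ≈ -1.8438e+5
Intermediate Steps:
Y(p) = 0
t(S) = 1/S (t(S) = 1/(S + S*0) = 1/(S + 0) = 1/S)
t(231 - 1*225)/I(-274) - 184376 = 1/((231 - 1*225)*(-216)) - 184376 = -1/216/(231 - 225) - 184376 = -1/216/6 - 184376 = (⅙)*(-1/216) - 184376 = -1/1296 - 184376 = -238951297/1296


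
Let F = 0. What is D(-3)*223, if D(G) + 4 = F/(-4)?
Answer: -892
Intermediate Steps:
D(G) = -4 (D(G) = -4 + 0/(-4) = -4 + 0*(-¼) = -4 + 0 = -4)
D(-3)*223 = -4*223 = -892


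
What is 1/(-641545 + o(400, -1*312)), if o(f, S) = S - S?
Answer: -1/641545 ≈ -1.5587e-6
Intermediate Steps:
o(f, S) = 0
1/(-641545 + o(400, -1*312)) = 1/(-641545 + 0) = 1/(-641545) = -1/641545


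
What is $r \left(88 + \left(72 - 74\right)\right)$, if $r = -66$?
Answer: $-5676$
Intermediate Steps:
$r \left(88 + \left(72 - 74\right)\right) = - 66 \left(88 + \left(72 - 74\right)\right) = - 66 \left(88 - 2\right) = \left(-66\right) 86 = -5676$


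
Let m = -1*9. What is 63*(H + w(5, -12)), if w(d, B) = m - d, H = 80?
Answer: 4158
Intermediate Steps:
m = -9
w(d, B) = -9 - d
63*(H + w(5, -12)) = 63*(80 + (-9 - 1*5)) = 63*(80 + (-9 - 5)) = 63*(80 - 14) = 63*66 = 4158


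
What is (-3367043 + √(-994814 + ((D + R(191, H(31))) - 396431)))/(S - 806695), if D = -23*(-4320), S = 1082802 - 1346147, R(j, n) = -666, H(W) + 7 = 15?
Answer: 3367043/1070040 - I*√1292551/1070040 ≈ 3.1467 - 0.0010625*I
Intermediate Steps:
H(W) = 8 (H(W) = -7 + 15 = 8)
S = -263345
D = 99360
(-3367043 + √(-994814 + ((D + R(191, H(31))) - 396431)))/(S - 806695) = (-3367043 + √(-994814 + ((99360 - 666) - 396431)))/(-263345 - 806695) = (-3367043 + √(-994814 + (98694 - 396431)))/(-1070040) = (-3367043 + √(-994814 - 297737))*(-1/1070040) = (-3367043 + √(-1292551))*(-1/1070040) = (-3367043 + I*√1292551)*(-1/1070040) = 3367043/1070040 - I*√1292551/1070040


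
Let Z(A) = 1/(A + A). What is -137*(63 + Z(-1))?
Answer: -17125/2 ≈ -8562.5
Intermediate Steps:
Z(A) = 1/(2*A)
-137*(63 + Z(-1)) = -137*(63 + (1/2)/(-1)) = -137*(63 + (1/2)*(-1)) = -137*(63 - 1/2) = -137*125/2 = -17125/2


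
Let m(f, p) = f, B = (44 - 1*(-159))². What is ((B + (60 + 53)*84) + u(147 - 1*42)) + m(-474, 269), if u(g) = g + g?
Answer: 50437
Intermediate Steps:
B = 41209 (B = (44 + 159)² = 203² = 41209)
u(g) = 2*g
((B + (60 + 53)*84) + u(147 - 1*42)) + m(-474, 269) = ((41209 + (60 + 53)*84) + 2*(147 - 1*42)) - 474 = ((41209 + 113*84) + 2*(147 - 42)) - 474 = ((41209 + 9492) + 2*105) - 474 = (50701 + 210) - 474 = 50911 - 474 = 50437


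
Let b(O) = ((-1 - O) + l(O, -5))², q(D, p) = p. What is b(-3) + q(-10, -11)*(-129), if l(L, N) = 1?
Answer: 1428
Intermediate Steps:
b(O) = O² (b(O) = ((-1 - O) + 1)² = (-O)² = O²)
b(-3) + q(-10, -11)*(-129) = (-3)² - 11*(-129) = 9 + 1419 = 1428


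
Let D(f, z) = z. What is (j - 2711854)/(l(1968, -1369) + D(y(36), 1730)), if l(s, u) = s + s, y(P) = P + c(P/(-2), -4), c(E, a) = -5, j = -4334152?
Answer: -3523003/2833 ≈ -1243.6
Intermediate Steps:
y(P) = -5 + P (y(P) = P - 5 = -5 + P)
l(s, u) = 2*s
(j - 2711854)/(l(1968, -1369) + D(y(36), 1730)) = (-4334152 - 2711854)/(2*1968 + 1730) = -7046006/(3936 + 1730) = -7046006/5666 = -7046006*1/5666 = -3523003/2833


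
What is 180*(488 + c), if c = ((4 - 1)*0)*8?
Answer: 87840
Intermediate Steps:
c = 0 (c = (3*0)*8 = 0*8 = 0)
180*(488 + c) = 180*(488 + 0) = 180*488 = 87840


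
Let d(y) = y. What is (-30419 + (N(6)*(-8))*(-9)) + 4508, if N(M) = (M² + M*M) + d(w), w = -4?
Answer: -21015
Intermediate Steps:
N(M) = -4 + 2*M² (N(M) = (M² + M*M) - 4 = (M² + M²) - 4 = 2*M² - 4 = -4 + 2*M²)
(-30419 + (N(6)*(-8))*(-9)) + 4508 = (-30419 + ((-4 + 2*6²)*(-8))*(-9)) + 4508 = (-30419 + ((-4 + 2*36)*(-8))*(-9)) + 4508 = (-30419 + ((-4 + 72)*(-8))*(-9)) + 4508 = (-30419 + (68*(-8))*(-9)) + 4508 = (-30419 - 544*(-9)) + 4508 = (-30419 + 4896) + 4508 = -25523 + 4508 = -21015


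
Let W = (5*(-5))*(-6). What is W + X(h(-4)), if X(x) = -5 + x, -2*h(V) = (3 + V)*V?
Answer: 143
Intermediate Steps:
h(V) = -V*(3 + V)/2 (h(V) = -(3 + V)*V/2 = -V*(3 + V)/2)
W = 150 (W = -25*(-6) = 150)
W + X(h(-4)) = 150 + (-5 - ½*(-4)*(3 - 4)) = 150 + (-5 - ½*(-4)*(-1)) = 150 + (-5 - 2) = 150 - 7 = 143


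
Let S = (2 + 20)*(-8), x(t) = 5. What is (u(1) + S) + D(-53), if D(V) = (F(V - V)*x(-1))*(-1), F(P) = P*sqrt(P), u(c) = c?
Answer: -175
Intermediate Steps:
F(P) = P**(3/2)
D(V) = 0 (D(V) = ((V - V)**(3/2)*5)*(-1) = (0**(3/2)*5)*(-1) = (0*5)*(-1) = 0*(-1) = 0)
S = -176 (S = 22*(-8) = -176)
(u(1) + S) + D(-53) = (1 - 176) + 0 = -175 + 0 = -175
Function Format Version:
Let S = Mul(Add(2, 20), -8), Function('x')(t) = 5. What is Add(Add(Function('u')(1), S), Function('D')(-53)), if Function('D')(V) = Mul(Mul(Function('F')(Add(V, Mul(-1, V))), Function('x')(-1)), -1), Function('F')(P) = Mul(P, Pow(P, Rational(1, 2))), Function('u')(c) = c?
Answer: -175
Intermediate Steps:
Function('F')(P) = Pow(P, Rational(3, 2))
Function('D')(V) = 0 (Function('D')(V) = Mul(Mul(Pow(Add(V, Mul(-1, V)), Rational(3, 2)), 5), -1) = Mul(Mul(Pow(0, Rational(3, 2)), 5), -1) = Mul(Mul(0, 5), -1) = Mul(0, -1) = 0)
S = -176 (S = Mul(22, -8) = -176)
Add(Add(Function('u')(1), S), Function('D')(-53)) = Add(Add(1, -176), 0) = Add(-175, 0) = -175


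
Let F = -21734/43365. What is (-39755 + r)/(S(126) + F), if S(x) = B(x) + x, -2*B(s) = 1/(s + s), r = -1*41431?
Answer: -84495141360/130612079 ≈ -646.92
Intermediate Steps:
r = -41431
F = -21734/43365 (F = -21734*1/43365 = -21734/43365 ≈ -0.50119)
B(s) = -1/(4*s) (B(s) = -1/(2*(s + s)) = -1/(2*s)/2 = -1/(4*s))
S(x) = x - 1/(4*x) (S(x) = -1/(4*x) + x = x - 1/(4*x))
(-39755 + r)/(S(126) + F) = (-39755 - 41431)/((126 - 1/4/126) - 21734/43365) = -81186/((126 - 1/4*1/126) - 21734/43365) = -81186/((126 - 1/504) - 21734/43365) = -81186/(63503/504 - 21734/43365) = -81186/130612079/1040760 = -81186*1040760/130612079 = -84495141360/130612079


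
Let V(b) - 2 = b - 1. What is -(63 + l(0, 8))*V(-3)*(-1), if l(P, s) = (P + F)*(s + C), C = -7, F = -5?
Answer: -116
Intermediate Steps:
V(b) = 1 + b (V(b) = 2 + (b - 1) = 2 + (-1 + b) = 1 + b)
l(P, s) = (-7 + s)*(-5 + P) (l(P, s) = (P - 5)*(s - 7) = (-5 + P)*(-7 + s) = (-7 + s)*(-5 + P))
-(63 + l(0, 8))*V(-3)*(-1) = -(63 + (35 - 7*0 - 5*8 + 0*8))*(1 - 3)*(-1) = -(63 + (35 + 0 - 40 + 0))*(-2)*(-1) = -(63 - 5)*(-2)*(-1) = -58*(-2)*(-1) = -(-116)*(-1) = -1*116 = -116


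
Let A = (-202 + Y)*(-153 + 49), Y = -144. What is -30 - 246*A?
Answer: -8852094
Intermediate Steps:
A = 35984 (A = (-202 - 144)*(-153 + 49) = -346*(-104) = 35984)
-30 - 246*A = -30 - 246*35984 = -30 - 8852064 = -8852094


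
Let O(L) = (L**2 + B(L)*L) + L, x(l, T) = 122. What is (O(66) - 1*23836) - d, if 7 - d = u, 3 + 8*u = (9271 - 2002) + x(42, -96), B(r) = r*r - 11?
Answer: 536545/2 ≈ 2.6827e+5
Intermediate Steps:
B(r) = -11 + r**2 (B(r) = r**2 - 11 = -11 + r**2)
O(L) = L + L**2 + L*(-11 + L**2) (O(L) = (L**2 + (-11 + L**2)*L) + L = (L**2 + L*(-11 + L**2)) + L = L + L**2 + L*(-11 + L**2))
u = 1847/2 (u = -3/8 + ((9271 - 2002) + 122)/8 = -3/8 + (7269 + 122)/8 = -3/8 + (1/8)*7391 = -3/8 + 7391/8 = 1847/2 ≈ 923.50)
d = -1833/2 (d = 7 - 1*1847/2 = 7 - 1847/2 = -1833/2 ≈ -916.50)
(O(66) - 1*23836) - d = (66*(-10 + 66 + 66**2) - 1*23836) - 1*(-1833/2) = (66*(-10 + 66 + 4356) - 23836) + 1833/2 = (66*4412 - 23836) + 1833/2 = (291192 - 23836) + 1833/2 = 267356 + 1833/2 = 536545/2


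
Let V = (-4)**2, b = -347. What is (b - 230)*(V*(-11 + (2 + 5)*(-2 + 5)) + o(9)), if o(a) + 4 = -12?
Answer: -83088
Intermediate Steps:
o(a) = -16 (o(a) = -4 - 12 = -16)
V = 16
(b - 230)*(V*(-11 + (2 + 5)*(-2 + 5)) + o(9)) = (-347 - 230)*(16*(-11 + (2 + 5)*(-2 + 5)) - 16) = -577*(16*(-11 + 7*3) - 16) = -577*(16*(-11 + 21) - 16) = -577*(16*10 - 16) = -577*(160 - 16) = -577*144 = -83088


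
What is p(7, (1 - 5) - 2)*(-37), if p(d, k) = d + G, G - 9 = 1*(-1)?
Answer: -555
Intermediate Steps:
G = 8 (G = 9 + 1*(-1) = 9 - 1 = 8)
p(d, k) = 8 + d (p(d, k) = d + 8 = 8 + d)
p(7, (1 - 5) - 2)*(-37) = (8 + 7)*(-37) = 15*(-37) = -555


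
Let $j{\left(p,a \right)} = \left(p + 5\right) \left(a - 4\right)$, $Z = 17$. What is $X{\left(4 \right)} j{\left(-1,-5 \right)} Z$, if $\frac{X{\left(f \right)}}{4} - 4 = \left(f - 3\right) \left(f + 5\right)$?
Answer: $-31824$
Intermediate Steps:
$X{\left(f \right)} = 16 + 4 \left(-3 + f\right) \left(5 + f\right)$ ($X{\left(f \right)} = 16 + 4 \left(f - 3\right) \left(f + 5\right) = 16 + 4 \left(-3 + f\right) \left(5 + f\right)$)
$j{\left(p,a \right)} = \left(-4 + a\right) \left(5 + p\right)$ ($j{\left(p,a \right)} = \left(5 + p\right) \left(-4 + a\right) = \left(-4 + a\right) \left(5 + p\right)$)
$X{\left(4 \right)} j{\left(-1,-5 \right)} Z = \left(-44 + 4 \cdot 4^{2} + 8 \cdot 4\right) \left(-20 - -4 + 5 \left(-5\right) - -5\right) 17 = \left(-44 + 4 \cdot 16 + 32\right) \left(-20 + 4 - 25 + 5\right) 17 = \left(-44 + 64 + 32\right) \left(-36\right) 17 = 52 \left(-36\right) 17 = \left(-1872\right) 17 = -31824$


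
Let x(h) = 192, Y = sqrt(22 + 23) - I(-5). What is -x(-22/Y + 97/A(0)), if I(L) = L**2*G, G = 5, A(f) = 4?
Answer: -192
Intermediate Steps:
I(L) = 5*L**2 (I(L) = L**2*5 = 5*L**2)
Y = -125 + 3*sqrt(5) (Y = sqrt(22 + 23) - 5*(-5)**2 = sqrt(45) - 5*25 = 3*sqrt(5) - 1*125 = 3*sqrt(5) - 125 = -125 + 3*sqrt(5) ≈ -118.29)
-x(-22/Y + 97/A(0)) = -1*192 = -192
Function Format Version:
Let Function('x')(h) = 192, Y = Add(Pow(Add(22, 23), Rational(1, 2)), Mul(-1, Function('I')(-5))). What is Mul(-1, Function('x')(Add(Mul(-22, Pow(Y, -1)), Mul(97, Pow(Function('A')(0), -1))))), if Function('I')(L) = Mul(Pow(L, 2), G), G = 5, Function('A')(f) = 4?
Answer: -192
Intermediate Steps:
Function('I')(L) = Mul(5, Pow(L, 2)) (Function('I')(L) = Mul(Pow(L, 2), 5) = Mul(5, Pow(L, 2)))
Y = Add(-125, Mul(3, Pow(5, Rational(1, 2)))) (Y = Add(Pow(Add(22, 23), Rational(1, 2)), Mul(-1, Mul(5, Pow(-5, 2)))) = Add(Pow(45, Rational(1, 2)), Mul(-1, Mul(5, 25))) = Add(Mul(3, Pow(5, Rational(1, 2))), Mul(-1, 125)) = Add(Mul(3, Pow(5, Rational(1, 2))), -125) = Add(-125, Mul(3, Pow(5, Rational(1, 2)))) ≈ -118.29)
Mul(-1, Function('x')(Add(Mul(-22, Pow(Y, -1)), Mul(97, Pow(Function('A')(0), -1))))) = Mul(-1, 192) = -192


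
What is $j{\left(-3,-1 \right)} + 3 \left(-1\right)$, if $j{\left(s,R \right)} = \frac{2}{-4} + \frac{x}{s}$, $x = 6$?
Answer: $- \frac{11}{2} \approx -5.5$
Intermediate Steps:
$j{\left(s,R \right)} = - \frac{1}{2} + \frac{6}{s}$ ($j{\left(s,R \right)} = \frac{2}{-4} + \frac{6}{s} = 2 \left(- \frac{1}{4}\right) + \frac{6}{s} = - \frac{1}{2} + \frac{6}{s}$)
$j{\left(-3,-1 \right)} + 3 \left(-1\right) = \frac{12 - -3}{2 \left(-3\right)} + 3 \left(-1\right) = \frac{1}{2} \left(- \frac{1}{3}\right) \left(12 + 3\right) - 3 = \frac{1}{2} \left(- \frac{1}{3}\right) 15 - 3 = - \frac{5}{2} - 3 = - \frac{11}{2}$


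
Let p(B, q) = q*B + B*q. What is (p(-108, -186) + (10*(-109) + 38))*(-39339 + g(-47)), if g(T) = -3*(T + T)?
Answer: -1528066068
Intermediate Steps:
p(B, q) = 2*B*q (p(B, q) = B*q + B*q = 2*B*q)
g(T) = -6*T
(p(-108, -186) + (10*(-109) + 38))*(-39339 + g(-47)) = (2*(-108)*(-186) + (10*(-109) + 38))*(-39339 - 6*(-47)) = (40176 + (-1090 + 38))*(-39339 + 282) = (40176 - 1052)*(-39057) = 39124*(-39057) = -1528066068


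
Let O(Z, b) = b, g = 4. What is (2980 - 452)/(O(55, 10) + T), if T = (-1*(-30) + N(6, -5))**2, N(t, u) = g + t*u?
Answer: 1264/13 ≈ 97.231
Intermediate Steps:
N(t, u) = 4 + t*u
T = 16 (T = (-1*(-30) + (4 + 6*(-5)))**2 = (30 + (4 - 30))**2 = (30 - 26)**2 = 4**2 = 16)
(2980 - 452)/(O(55, 10) + T) = (2980 - 452)/(10 + 16) = 2528/26 = 2528*(1/26) = 1264/13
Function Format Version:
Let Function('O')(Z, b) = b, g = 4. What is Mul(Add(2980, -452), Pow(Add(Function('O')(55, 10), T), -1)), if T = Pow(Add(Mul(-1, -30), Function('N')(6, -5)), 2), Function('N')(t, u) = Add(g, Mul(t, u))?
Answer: Rational(1264, 13) ≈ 97.231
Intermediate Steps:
Function('N')(t, u) = Add(4, Mul(t, u))
T = 16 (T = Pow(Add(Mul(-1, -30), Add(4, Mul(6, -5))), 2) = Pow(Add(30, Add(4, -30)), 2) = Pow(Add(30, -26), 2) = Pow(4, 2) = 16)
Mul(Add(2980, -452), Pow(Add(Function('O')(55, 10), T), -1)) = Mul(Add(2980, -452), Pow(Add(10, 16), -1)) = Mul(2528, Pow(26, -1)) = Mul(2528, Rational(1, 26)) = Rational(1264, 13)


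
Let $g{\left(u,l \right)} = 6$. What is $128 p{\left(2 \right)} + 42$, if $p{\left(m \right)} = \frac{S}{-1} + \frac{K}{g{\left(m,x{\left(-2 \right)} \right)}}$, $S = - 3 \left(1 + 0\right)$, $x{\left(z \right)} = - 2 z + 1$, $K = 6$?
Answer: $554$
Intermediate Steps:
$x{\left(z \right)} = 1 - 2 z$
$S = -3$ ($S = \left(-3\right) 1 = -3$)
$p{\left(m \right)} = 4$ ($p{\left(m \right)} = - \frac{3}{-1} + \frac{6}{6} = \left(-3\right) \left(-1\right) + 6 \cdot \frac{1}{6} = 3 + 1 = 4$)
$128 p{\left(2 \right)} + 42 = 128 \cdot 4 + 42 = 512 + 42 = 554$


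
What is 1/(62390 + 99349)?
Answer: 1/161739 ≈ 6.1828e-6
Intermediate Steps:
1/(62390 + 99349) = 1/161739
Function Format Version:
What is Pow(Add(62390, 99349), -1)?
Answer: Rational(1, 161739) ≈ 6.1828e-6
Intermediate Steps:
Pow(Add(62390, 99349), -1) = Pow(161739, -1) = Rational(1, 161739)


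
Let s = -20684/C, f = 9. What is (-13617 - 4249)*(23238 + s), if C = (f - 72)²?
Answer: -1647440618308/3969 ≈ -4.1508e+8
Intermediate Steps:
C = 3969 (C = (9 - 72)² = (-63)² = 3969)
s = -20684/3969 ≈ -5.2114
(-13617 - 4249)*(23238 + s) = (-13617 - 4249)*(23238 - 20684/3969) = -17866*92210938/3969 = -1647440618308/3969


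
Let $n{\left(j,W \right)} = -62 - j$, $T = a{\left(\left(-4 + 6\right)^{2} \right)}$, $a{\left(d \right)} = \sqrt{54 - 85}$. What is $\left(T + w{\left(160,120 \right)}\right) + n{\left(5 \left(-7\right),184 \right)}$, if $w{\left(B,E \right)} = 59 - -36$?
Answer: $68 + i \sqrt{31} \approx 68.0 + 5.5678 i$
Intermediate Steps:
$a{\left(d \right)} = i \sqrt{31}$ ($a{\left(d \right)} = \sqrt{-31} = i \sqrt{31}$)
$T = i \sqrt{31} \approx 5.5678 i$
$w{\left(B,E \right)} = 95$ ($w{\left(B,E \right)} = 59 + 36 = 95$)
$\left(T + w{\left(160,120 \right)}\right) + n{\left(5 \left(-7\right),184 \right)} = \left(i \sqrt{31} + 95\right) - \left(62 + 5 \left(-7\right)\right) = \left(95 + i \sqrt{31}\right) - 27 = 68 + i \sqrt{31}$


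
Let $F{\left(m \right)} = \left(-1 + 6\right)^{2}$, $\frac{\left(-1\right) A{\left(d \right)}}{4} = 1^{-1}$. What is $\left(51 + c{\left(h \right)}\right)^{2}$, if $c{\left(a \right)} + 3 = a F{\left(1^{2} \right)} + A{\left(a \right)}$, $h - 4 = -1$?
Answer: $14161$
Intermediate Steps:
$A{\left(d \right)} = -4$ ($A{\left(d \right)} = - \frac{4}{1} = \left(-4\right) 1 = -4$)
$h = 3$ ($h = 4 - 1 = 3$)
$F{\left(m \right)} = 25$ ($F{\left(m \right)} = 5^{2} = 25$)
$c{\left(a \right)} = -7 + 25 a$ ($c{\left(a \right)} = -3 + \left(a 25 - 4\right) = -3 + \left(25 a - 4\right) = -3 + \left(-4 + 25 a\right) = -7 + 25 a$)
$\left(51 + c{\left(h \right)}\right)^{2} = \left(51 + \left(-7 + 25 \cdot 3\right)\right)^{2} = \left(51 + \left(-7 + 75\right)\right)^{2} = \left(51 + 68\right)^{2} = 119^{2} = 14161$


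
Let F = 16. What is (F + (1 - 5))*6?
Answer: 72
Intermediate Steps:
(F + (1 - 5))*6 = (16 + (1 - 5))*6 = (16 - 4)*6 = 12*6 = 72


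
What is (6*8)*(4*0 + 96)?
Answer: 4608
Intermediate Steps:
(6*8)*(4*0 + 96) = 48*(0 + 96) = 48*96 = 4608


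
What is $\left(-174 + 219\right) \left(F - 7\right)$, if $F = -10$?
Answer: $-765$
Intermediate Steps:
$\left(-174 + 219\right) \left(F - 7\right) = \left(-174 + 219\right) \left(-10 - 7\right) = 45 \left(-10 - 7\right) = 45 \left(-17\right) = -765$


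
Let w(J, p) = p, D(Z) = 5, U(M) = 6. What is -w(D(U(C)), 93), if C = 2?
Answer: -93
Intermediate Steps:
-w(D(U(C)), 93) = -1*93 = -93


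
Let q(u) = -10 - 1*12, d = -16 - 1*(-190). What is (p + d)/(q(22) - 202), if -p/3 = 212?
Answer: 33/16 ≈ 2.0625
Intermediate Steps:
d = 174 (d = -16 + 190 = 174)
p = -636 (p = -3*212 = -636)
q(u) = -22 (q(u) = -10 - 12 = -22)
(p + d)/(q(22) - 202) = (-636 + 174)/(-22 - 202) = -462/(-224) = -462*(-1/224) = 33/16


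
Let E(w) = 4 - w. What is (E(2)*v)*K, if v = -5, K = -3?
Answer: 30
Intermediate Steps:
(E(2)*v)*K = ((4 - 1*2)*(-5))*(-3) = ((4 - 2)*(-5))*(-3) = (2*(-5))*(-3) = -10*(-3) = 30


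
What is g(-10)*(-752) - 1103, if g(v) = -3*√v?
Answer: -1103 + 2256*I*√10 ≈ -1103.0 + 7134.1*I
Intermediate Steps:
g(-10)*(-752) - 1103 = -3*I*√10*(-752) - 1103 = 2256*I*√10 - 1103 = -1103 + 2256*I*√10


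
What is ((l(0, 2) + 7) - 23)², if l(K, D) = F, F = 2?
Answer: 196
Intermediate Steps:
l(K, D) = 2
((l(0, 2) + 7) - 23)² = ((2 + 7) - 23)² = (9 - 23)² = (-14)² = 196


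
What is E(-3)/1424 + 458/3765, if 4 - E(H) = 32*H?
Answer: 257173/1340340 ≈ 0.19187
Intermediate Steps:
E(H) = 4 - 32*H
E(-3)/1424 + 458/3765 = (4 - 32*(-3))/1424 + 458/3765 = (4 + 96)*(1/1424) + 458*(1/3765) = 100*(1/1424) + 458/3765 = 25/356 + 458/3765 = 257173/1340340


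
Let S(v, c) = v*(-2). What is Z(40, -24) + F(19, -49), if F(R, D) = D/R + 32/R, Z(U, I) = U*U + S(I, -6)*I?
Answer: 8495/19 ≈ 447.11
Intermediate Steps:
S(v, c) = -2*v
Z(U, I) = U² - 2*I² (Z(U, I) = U*U + (-2*I)*I = U² - 2*I²)
F(R, D) = 32/R + D/R
Z(40, -24) + F(19, -49) = (40² - 2*(-24)²) + (32 - 49)/19 = (1600 - 2*576) + (1/19)*(-17) = (1600 - 1152) - 17/19 = 448 - 17/19 = 8495/19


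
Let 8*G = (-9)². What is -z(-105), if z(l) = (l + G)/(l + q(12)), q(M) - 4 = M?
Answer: -759/712 ≈ -1.0660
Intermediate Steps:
G = 81/8 (G = (⅛)*(-9)² = (⅛)*81 = 81/8 ≈ 10.125)
q(M) = 4 + M
z(l) = (81/8 + l)/(16 + l) (z(l) = (l + 81/8)/(l + (4 + 12)) = (81/8 + l)/(l + 16) = (81/8 + l)/(16 + l))
-z(-105) = -(81/8 - 105)/(16 - 105) = -(-759)/((-89)*8) = -(-1)*(-759)/(89*8) = -1*759/712 = -759/712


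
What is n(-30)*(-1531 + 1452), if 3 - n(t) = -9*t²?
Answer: -640137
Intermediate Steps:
n(t) = 3 + 9*t² (n(t) = 3 - (-9)*t² = 3 + 9*t²)
n(-30)*(-1531 + 1452) = (3 + 9*(-30)²)*(-1531 + 1452) = (3 + 9*900)*(-79) = (3 + 8100)*(-79) = 8103*(-79) = -640137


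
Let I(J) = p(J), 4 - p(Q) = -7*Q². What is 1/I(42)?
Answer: 1/12352 ≈ 8.0959e-5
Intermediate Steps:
p(Q) = 4 + 7*Q² (p(Q) = 4 - (-7)*Q² = 4 + 7*Q²)
I(J) = 4 + 7*J²
1/I(42) = 1/(4 + 7*42²) = 1/(4 + 7*1764) = 1/(4 + 12348) = 1/12352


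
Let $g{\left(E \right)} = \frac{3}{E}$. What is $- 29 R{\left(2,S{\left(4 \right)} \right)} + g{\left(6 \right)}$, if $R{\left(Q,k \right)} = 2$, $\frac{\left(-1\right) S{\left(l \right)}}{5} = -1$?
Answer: $- \frac{115}{2} \approx -57.5$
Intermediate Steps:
$S{\left(l \right)} = 5$ ($S{\left(l \right)} = \left(-5\right) \left(-1\right) = 5$)
$- 29 R{\left(2,S{\left(4 \right)} \right)} + g{\left(6 \right)} = \left(-29\right) 2 + \frac{3}{6} = -58 + 3 \cdot \frac{1}{6} = -58 + \frac{1}{2} = - \frac{115}{2}$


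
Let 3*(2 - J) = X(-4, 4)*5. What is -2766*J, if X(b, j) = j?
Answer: 12908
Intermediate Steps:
J = -14/3 (J = 2 - 4*5/3 = 2 - 1/3*20 = 2 - 20/3 = -14/3 ≈ -4.6667)
-2766*J = -2766*(-14/3) = 12908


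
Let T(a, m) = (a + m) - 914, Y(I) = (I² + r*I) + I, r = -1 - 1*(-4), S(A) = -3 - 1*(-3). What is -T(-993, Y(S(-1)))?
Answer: 1907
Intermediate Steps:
S(A) = 0 (S(A) = -3 + 3 = 0)
r = 3 (r = -1 + 4 = 3)
Y(I) = I² + 4*I (Y(I) = (I² + 3*I) + I = I² + 4*I)
T(a, m) = -914 + a + m
-T(-993, Y(S(-1))) = -(-914 - 993 + 0*(4 + 0)) = -(-914 - 993 + 0*4) = -(-914 - 993 + 0) = -1*(-1907) = 1907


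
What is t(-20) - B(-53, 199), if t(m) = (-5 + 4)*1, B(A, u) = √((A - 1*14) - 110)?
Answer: -1 - I*√177 ≈ -1.0 - 13.304*I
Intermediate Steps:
B(A, u) = √(-124 + A) (B(A, u) = √((A - 14) - 110) = √((-14 + A) - 110) = √(-124 + A))
t(m) = -1 (t(m) = -1*1 = -1)
t(-20) - B(-53, 199) = -1 - √(-124 - 53) = -1 - √(-177) = -1 - I*√177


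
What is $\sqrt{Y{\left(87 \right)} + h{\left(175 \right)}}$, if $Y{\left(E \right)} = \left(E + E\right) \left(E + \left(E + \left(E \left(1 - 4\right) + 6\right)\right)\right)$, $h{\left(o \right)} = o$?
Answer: $i \sqrt{13919} \approx 117.98 i$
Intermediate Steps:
$Y{\left(E \right)} = 2 E \left(6 - E\right)$ ($Y{\left(E \right)} = 2 E \left(E + \left(E + \left(E \left(1 - 4\right) + 6\right)\right)\right) = 2 E \left(E + \left(E + \left(E \left(-3\right) + 6\right)\right)\right) = 2 E \left(E - \left(-6 + 2 E\right)\right) = 2 E \left(6 - E\right)$)
$\sqrt{Y{\left(87 \right)} + h{\left(175 \right)}} = \sqrt{2 \cdot 87 \left(6 - 87\right) + 175} = \sqrt{2 \cdot 87 \left(-81\right) + 175} = \sqrt{-14094 + 175} = \sqrt{-13919} = i \sqrt{13919}$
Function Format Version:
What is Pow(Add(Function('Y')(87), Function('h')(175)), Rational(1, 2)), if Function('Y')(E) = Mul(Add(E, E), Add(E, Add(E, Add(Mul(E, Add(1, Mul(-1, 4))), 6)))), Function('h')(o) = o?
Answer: Mul(I, Pow(13919, Rational(1, 2))) ≈ Mul(117.98, I)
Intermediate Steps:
Function('Y')(E) = Mul(2, E, Add(6, Mul(-1, E))) (Function('Y')(E) = Mul(Mul(2, E), Add(E, Add(E, Add(Mul(E, Add(1, -4)), 6)))) = Mul(Mul(2, E), Add(E, Add(E, Add(Mul(E, -3), 6)))) = Mul(Mul(2, E), Add(E, Add(E, Add(Mul(-3, E), 6)))) = Mul(Mul(2, E), Add(E, Add(E, Add(6, Mul(-3, E))))) = Mul(Mul(2, E), Add(E, Add(6, Mul(-2, E)))) = Mul(Mul(2, E), Add(6, Mul(-1, E))) = Mul(2, E, Add(6, Mul(-1, E))))
Pow(Add(Function('Y')(87), Function('h')(175)), Rational(1, 2)) = Pow(Add(Mul(2, 87, Add(6, Mul(-1, 87))), 175), Rational(1, 2)) = Pow(Add(Mul(2, 87, Add(6, -87)), 175), Rational(1, 2)) = Pow(Add(Mul(2, 87, -81), 175), Rational(1, 2)) = Pow(Add(-14094, 175), Rational(1, 2)) = Pow(-13919, Rational(1, 2)) = Mul(I, Pow(13919, Rational(1, 2)))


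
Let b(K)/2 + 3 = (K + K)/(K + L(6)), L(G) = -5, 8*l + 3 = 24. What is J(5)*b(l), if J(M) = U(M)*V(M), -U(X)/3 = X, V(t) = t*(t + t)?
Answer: 148500/19 ≈ 7815.8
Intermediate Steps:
l = 21/8 (l = -3/8 + (⅛)*24 = -3/8 + 3 = 21/8 ≈ 2.6250)
V(t) = 2*t² (V(t) = t*(2*t) = 2*t²)
U(X) = -3*X
b(K) = -6 + 4*K/(-5 + K) (b(K) = -6 + 2*((K + K)/(K - 5)) = -6 + 2*((2*K)/(-5 + K)) = -6 + 2*(2*K/(-5 + K)) = -6 + 4*K/(-5 + K))
J(M) = -6*M³ (J(M) = (-3*M)*(2*M²) = -6*M³)
J(5)*b(l) = (-6*5³)*(2*(15 - 1*21/8)/(-5 + 21/8)) = (-6*125)*(2*(15 - 21/8)/(-19/8)) = -1500*(-8)*99/(19*8) = -750*(-198/19) = 148500/19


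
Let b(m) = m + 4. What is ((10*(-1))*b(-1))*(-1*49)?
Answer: 1470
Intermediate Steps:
b(m) = 4 + m
((10*(-1))*b(-1))*(-1*49) = ((10*(-1))*(4 - 1))*(-1*49) = -10*3*(-49) = -30*(-49) = 1470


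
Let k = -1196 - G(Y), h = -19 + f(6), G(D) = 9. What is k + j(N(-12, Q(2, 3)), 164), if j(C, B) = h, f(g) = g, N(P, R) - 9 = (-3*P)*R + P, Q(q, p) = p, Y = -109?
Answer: -1218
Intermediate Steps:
N(P, R) = 9 + P - 3*P*R (N(P, R) = 9 + ((-3*P)*R + P) = 9 + (-3*P*R + P) = 9 + (P - 3*P*R) = 9 + P - 3*P*R)
h = -13 (h = -19 + 6 = -13)
j(C, B) = -13
k = -1205 (k = -1196 - 1*9 = -1196 - 9 = -1205)
k + j(N(-12, Q(2, 3)), 164) = -1205 - 13 = -1218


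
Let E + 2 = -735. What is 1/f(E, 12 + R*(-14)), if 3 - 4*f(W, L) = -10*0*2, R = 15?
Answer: 4/3 ≈ 1.3333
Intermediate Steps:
E = -737 (E = -2 - 735 = -737)
f(W, L) = ¾ (f(W, L) = ¾ - (-10*0)*2/4 = ¾ - 0*2 = ¾ - ¼*0 = ¾ + 0 = ¾)
1/f(E, 12 + R*(-14)) = 1/(¾) = 4/3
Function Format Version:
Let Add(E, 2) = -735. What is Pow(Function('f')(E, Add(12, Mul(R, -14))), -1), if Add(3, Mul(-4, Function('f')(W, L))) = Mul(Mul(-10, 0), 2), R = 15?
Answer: Rational(4, 3) ≈ 1.3333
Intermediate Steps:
E = -737 (E = Add(-2, -735) = -737)
Function('f')(W, L) = Rational(3, 4) (Function('f')(W, L) = Add(Rational(3, 4), Mul(Rational(-1, 4), Mul(Mul(-10, 0), 2))) = Add(Rational(3, 4), Mul(Rational(-1, 4), Mul(0, 2))) = Add(Rational(3, 4), Mul(Rational(-1, 4), 0)) = Add(Rational(3, 4), 0) = Rational(3, 4))
Pow(Function('f')(E, Add(12, Mul(R, -14))), -1) = Pow(Rational(3, 4), -1) = Rational(4, 3)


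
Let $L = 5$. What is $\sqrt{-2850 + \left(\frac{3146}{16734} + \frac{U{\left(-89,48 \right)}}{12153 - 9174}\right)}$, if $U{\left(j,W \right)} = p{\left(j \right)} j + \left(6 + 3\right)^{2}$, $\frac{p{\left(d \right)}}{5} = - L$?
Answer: $\frac{i \sqrt{21852128932174393}}{2769477} \approx 53.376 i$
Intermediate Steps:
$p{\left(d \right)} = -25$ ($p{\left(d \right)} = 5 \left(\left(-1\right) 5\right) = 5 \left(-5\right) = -25$)
$U{\left(j,W \right)} = 81 - 25 j$ ($U{\left(j,W \right)} = - 25 j + \left(6 + 3\right)^{2} = - 25 j + 9^{2} = - 25 j + 81 = 81 - 25 j$)
$\sqrt{-2850 + \left(\frac{3146}{16734} + \frac{U{\left(-89,48 \right)}}{12153 - 9174}\right)} = \sqrt{-2850 + \left(\frac{3146}{16734} + \frac{81 - -2225}{12153 - 9174}\right)} = \sqrt{-2850 + \left(3146 \cdot \frac{1}{16734} + \frac{81 + 2225}{2979}\right)} = \sqrt{-2850 + \left(\frac{1573}{8367} + 2306 \cdot \frac{1}{2979}\right)} = \sqrt{-2850 + \left(\frac{1573}{8367} + \frac{2306}{2979}\right)} = \sqrt{-2850 + \frac{7993423}{8308431}} = \sqrt{- \frac{23671034927}{8308431}} = \frac{i \sqrt{21852128932174393}}{2769477}$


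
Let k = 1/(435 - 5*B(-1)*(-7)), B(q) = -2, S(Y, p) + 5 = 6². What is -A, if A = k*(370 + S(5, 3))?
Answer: -401/365 ≈ -1.0986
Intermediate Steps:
S(Y, p) = 31 (S(Y, p) = -5 + 6² = -5 + 36 = 31)
k = 1/365 (k = 1/(435 - 5*(-2)*(-7)) = 1/(435 + 10*(-7)) = 1/(435 - 70) = 1/365 ≈ 0.0027397)
A = 401/365 (A = (370 + 31)/365 = (1/365)*401 = 401/365 ≈ 1.0986)
-A = -1*401/365 = -401/365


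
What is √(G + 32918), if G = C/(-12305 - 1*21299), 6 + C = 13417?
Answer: √9292875875461/16802 ≈ 181.43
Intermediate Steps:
C = 13411 (C = -6 + 13417 = 13411)
G = -13411/33604 (G = 13411/(-12305 - 1*21299) = 13411/(-12305 - 21299) = 13411/(-33604) = 13411*(-1/33604) = -13411/33604 ≈ -0.39909)
√(G + 32918) = √(-13411/33604 + 32918) = √(1106163061/33604) = √9292875875461/16802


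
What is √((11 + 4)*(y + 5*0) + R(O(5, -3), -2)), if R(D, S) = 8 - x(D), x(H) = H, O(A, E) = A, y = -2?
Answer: 3*I*√3 ≈ 5.1962*I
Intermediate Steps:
R(D, S) = 8 - D
√((11 + 4)*(y + 5*0) + R(O(5, -3), -2)) = √((11 + 4)*(-2 + 5*0) + (8 - 1*5)) = √(15*(-2 + 0) + (8 - 5)) = √(15*(-2) + 3) = √(-30 + 3) = √(-27) = 3*I*√3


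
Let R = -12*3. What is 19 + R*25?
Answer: -881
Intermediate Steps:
R = -36
19 + R*25 = 19 - 36*25 = 19 - 900 = -881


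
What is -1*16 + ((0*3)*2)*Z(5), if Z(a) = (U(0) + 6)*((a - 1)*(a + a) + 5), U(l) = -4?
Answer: -16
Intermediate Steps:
Z(a) = 10 + 4*a*(-1 + a) (Z(a) = (-4 + 6)*((a - 1)*(a + a) + 5) = 2*((-1 + a)*(2*a) + 5) = 2*(2*a*(-1 + a) + 5) = 2*(5 + 2*a*(-1 + a)) = 10 + 4*a*(-1 + a))
-1*16 + ((0*3)*2)*Z(5) = -1*16 + ((0*3)*2)*(10 - 4*5 + 4*5²) = -16 + (0*2)*(10 - 20 + 4*25) = -16 + 0*(10 - 20 + 100) = -16 + 0*90 = -16 + 0 = -16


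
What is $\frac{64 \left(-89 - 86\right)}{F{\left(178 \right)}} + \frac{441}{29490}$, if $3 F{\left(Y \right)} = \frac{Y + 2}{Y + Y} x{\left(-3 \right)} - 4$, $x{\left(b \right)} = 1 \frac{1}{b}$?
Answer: $\frac{4199383791}{520990} \approx 8060.4$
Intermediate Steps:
$x{\left(b \right)} = \frac{1}{b}$
$F{\left(Y \right)} = - \frac{4}{3} - \frac{2 + Y}{18 Y}$ ($F{\left(Y \right)} = \frac{\frac{\left(Y + 2\right) \frac{1}{Y + Y}}{-3} - 4}{3} = \frac{\frac{2 + Y}{2 Y} \left(- \frac{1}{3}\right) - 4}{3} = \frac{- \frac{2 + Y}{6 Y} - 4}{3} = \frac{-4 - \frac{2 + Y}{6 Y}}{3} = - \frac{4}{3} - \frac{2 + Y}{18 Y}$)
$\frac{64 \left(-89 - 86\right)}{F{\left(178 \right)}} + \frac{441}{29490} = \frac{64 \left(-89 - 86\right)}{\frac{1}{18} \cdot \frac{1}{178} \left(-2 - 4450\right)} + \frac{441}{29490} = \frac{64 \left(-175\right)}{\frac{1}{18} \cdot \frac{1}{178} \left(-2 - 4450\right)} + 441 \cdot \frac{1}{29490} = - \frac{11200}{\frac{1}{18} \cdot \frac{1}{178} \left(-4452\right)} + \frac{147}{9830} = - \frac{11200}{- \frac{371}{267}} + \frac{147}{9830} = \left(-11200\right) \left(- \frac{267}{371}\right) + \frac{147}{9830} = \frac{427200}{53} + \frac{147}{9830} = \frac{4199383791}{520990}$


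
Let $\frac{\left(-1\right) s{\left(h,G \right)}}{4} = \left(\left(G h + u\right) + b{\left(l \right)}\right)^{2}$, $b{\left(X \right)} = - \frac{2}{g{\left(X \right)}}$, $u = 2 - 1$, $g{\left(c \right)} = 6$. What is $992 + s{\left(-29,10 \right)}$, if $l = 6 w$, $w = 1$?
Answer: $- \frac{3004768}{9} \approx -3.3386 \cdot 10^{5}$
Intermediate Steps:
$u = 1$
$l = 6$ ($l = 6 \cdot 1 = 6$)
$b{\left(X \right)} = - \frac{1}{3}$ ($b{\left(X \right)} = - \frac{2}{6} = \left(-2\right) \frac{1}{6} = - \frac{1}{3}$)
$s{\left(h,G \right)} = - 4 \left(\frac{2}{3} + G h\right)^{2}$ ($s{\left(h,G \right)} = - 4 \left(\left(G h + 1\right) - \frac{1}{3}\right)^{2} = - 4 \left(\left(1 + G h\right) - \frac{1}{3}\right)^{2} = - 4 \left(\frac{2}{3} + G h\right)^{2}$)
$992 + s{\left(-29,10 \right)} = 992 - \frac{4 \left(2 + 3 \cdot 10 \left(-29\right)\right)^{2}}{9} = 992 - \frac{4 \left(2 - 870\right)^{2}}{9} = 992 - \frac{4 \left(-868\right)^{2}}{9} = 992 - \frac{3013696}{9} = - \frac{3004768}{9}$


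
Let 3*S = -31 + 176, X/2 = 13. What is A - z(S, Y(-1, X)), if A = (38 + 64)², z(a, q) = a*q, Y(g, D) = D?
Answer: 27442/3 ≈ 9147.3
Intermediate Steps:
X = 26 (X = 2*13 = 26)
S = 145/3 (S = (-31 + 176)/3 = (⅓)*145 = 145/3 ≈ 48.333)
A = 10404 (A = 102² = 10404)
A - z(S, Y(-1, X)) = 10404 - 145*26/3 = 10404 - 1*3770/3 = 10404 - 3770/3 = 27442/3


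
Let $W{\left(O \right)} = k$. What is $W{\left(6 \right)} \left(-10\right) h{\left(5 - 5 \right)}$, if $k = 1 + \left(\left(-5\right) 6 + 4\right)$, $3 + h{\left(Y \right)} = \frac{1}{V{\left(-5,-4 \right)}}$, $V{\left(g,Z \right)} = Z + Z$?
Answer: $- \frac{3125}{4} \approx -781.25$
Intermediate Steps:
$V{\left(g,Z \right)} = 2 Z$
$h{\left(Y \right)} = - \frac{25}{8}$ ($h{\left(Y \right)} = -3 + \frac{1}{2 \left(-4\right)} = -3 + \frac{1}{-8} = -3 - \frac{1}{8} = - \frac{25}{8}$)
$k = -25$ ($k = 1 + \left(-30 + 4\right) = 1 - 26 = -25$)
$W{\left(O \right)} = -25$
$W{\left(6 \right)} \left(-10\right) h{\left(5 - 5 \right)} = \left(-25\right) \left(-10\right) \left(- \frac{25}{8}\right) = 250 \left(- \frac{25}{8}\right) = - \frac{3125}{4}$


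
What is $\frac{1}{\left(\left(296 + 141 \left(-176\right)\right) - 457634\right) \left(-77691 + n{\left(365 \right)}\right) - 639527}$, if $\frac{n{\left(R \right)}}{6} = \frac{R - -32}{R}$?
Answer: $\frac{365}{13671162722927} \approx 2.6699 \cdot 10^{-11}$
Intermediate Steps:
$n{\left(R \right)} = \frac{6 \left(32 + R\right)}{R}$ ($n{\left(R \right)} = 6 \frac{R - -32}{R} = 6 \frac{R + 32}{R} = 6 \frac{32 + R}{R} = \frac{6 \left(32 + R\right)}{R}$)
$\frac{1}{\left(\left(296 + 141 \left(-176\right)\right) - 457634\right) \left(-77691 + n{\left(365 \right)}\right) - 639527} = \frac{1}{\left(\left(296 + 141 \left(-176\right)\right) - 457634\right) \left(-77691 + \left(6 + \frac{192}{365}\right)\right) - 639527} = \frac{1}{\left(\left(296 - 24816\right) - 457634\right) \left(-77691 + \left(6 + 192 \cdot \frac{1}{365}\right)\right) - 639527} = \frac{1}{\left(-24520 - 457634\right) \left(-77691 + \left(6 + \frac{192}{365}\right)\right) - 639527} = \frac{1}{- 482154 \left(-77691 + \frac{2382}{365}\right) - 639527} = \frac{1}{\left(-482154\right) \left(- \frac{28354833}{365}\right) - 639527} = \frac{1}{\frac{13671396150282}{365} - 639527} = \frac{1}{\frac{13671162722927}{365}} = \frac{365}{13671162722927}$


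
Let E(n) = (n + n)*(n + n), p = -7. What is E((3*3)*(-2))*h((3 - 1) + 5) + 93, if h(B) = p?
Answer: -8979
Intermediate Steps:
E(n) = 4*n² (E(n) = (2*n)*(2*n) = 4*n²)
h(B) = -7
E((3*3)*(-2))*h((3 - 1) + 5) + 93 = (4*((3*3)*(-2))²)*(-7) + 93 = (4*(9*(-2))²)*(-7) + 93 = (4*(-18)²)*(-7) + 93 = (4*324)*(-7) + 93 = 1296*(-7) + 93 = -9072 + 93 = -8979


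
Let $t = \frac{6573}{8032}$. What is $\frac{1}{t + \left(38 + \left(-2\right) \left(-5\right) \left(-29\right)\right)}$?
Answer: $- \frac{8032}{2017491} \approx -0.0039812$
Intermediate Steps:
$t = \frac{6573}{8032}$ ($t = 6573 \cdot \frac{1}{8032} = \frac{6573}{8032} \approx 0.81835$)
$\frac{1}{t + \left(38 + \left(-2\right) \left(-5\right) \left(-29\right)\right)} = \frac{1}{\frac{6573}{8032} + \left(38 + \left(-2\right) \left(-5\right) \left(-29\right)\right)} = \frac{1}{\frac{6573}{8032} + \left(38 + 10 \left(-29\right)\right)} = \frac{1}{\frac{6573}{8032} + \left(38 - 290\right)} = \frac{1}{\frac{6573}{8032} - 252} = \frac{1}{- \frac{2017491}{8032}} = - \frac{8032}{2017491}$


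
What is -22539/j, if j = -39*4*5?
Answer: 7513/260 ≈ 28.896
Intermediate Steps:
j = -780 (j = -156*5 = -780)
-22539/j = -22539/(-780) = -22539*(-1/780) = 7513/260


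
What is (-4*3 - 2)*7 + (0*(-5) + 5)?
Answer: -93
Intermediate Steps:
(-4*3 - 2)*7 + (0*(-5) + 5) = (-12 - 2)*7 + (0 + 5) = -14*7 + 5 = -98 + 5 = -93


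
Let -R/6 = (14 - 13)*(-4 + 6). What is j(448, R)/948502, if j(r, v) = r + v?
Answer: 218/474251 ≈ 0.00045967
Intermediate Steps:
R = -12 (R = -6*(14 - 13)*(-4 + 6) = -6*2 = -12)
j(448, R)/948502 = (448 - 12)/948502 = 436*(1/948502) = 218/474251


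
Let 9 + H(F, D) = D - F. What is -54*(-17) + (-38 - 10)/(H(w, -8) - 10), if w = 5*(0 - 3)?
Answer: 922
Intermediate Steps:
w = -15 (w = 5*(-3) = -15)
H(F, D) = -9 + D - F (H(F, D) = -9 + (D - F) = -9 + D - F)
-54*(-17) + (-38 - 10)/(H(w, -8) - 10) = -54*(-17) + (-38 - 10)/((-9 - 8 - 1*(-15)) - 10) = 918 - 48/((-9 - 8 + 15) - 10) = 918 - 48/(-2 - 10) = 918 - 48/(-12) = 918 - 48*(-1/12) = 918 + 4 = 922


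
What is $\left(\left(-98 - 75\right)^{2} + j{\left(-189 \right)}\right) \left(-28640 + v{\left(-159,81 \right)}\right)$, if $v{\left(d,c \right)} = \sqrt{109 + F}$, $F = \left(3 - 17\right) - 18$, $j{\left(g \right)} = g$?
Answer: $-851753600 + 29740 \sqrt{77} \approx -8.5149 \cdot 10^{8}$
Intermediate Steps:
$F = -32$ ($F = -14 - 18 = -32$)
$v{\left(d,c \right)} = \sqrt{77}$ ($v{\left(d,c \right)} = \sqrt{109 - 32} = \sqrt{77}$)
$\left(\left(-98 - 75\right)^{2} + j{\left(-189 \right)}\right) \left(-28640 + v{\left(-159,81 \right)}\right) = \left(\left(-98 - 75\right)^{2} - 189\right) \left(-28640 + \sqrt{77}\right) = \left(\left(-173\right)^{2} - 189\right) \left(-28640 + \sqrt{77}\right) = \left(29929 - 189\right) \left(-28640 + \sqrt{77}\right) = 29740 \left(-28640 + \sqrt{77}\right) = -851753600 + 29740 \sqrt{77}$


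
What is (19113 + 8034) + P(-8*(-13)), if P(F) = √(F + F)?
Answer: 27147 + 4*√13 ≈ 27161.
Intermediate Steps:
P(F) = √2*√F (P(F) = √(2*F) = √2*√F)
(19113 + 8034) + P(-8*(-13)) = (19113 + 8034) + √2*√(-8*(-13)) = 27147 + √2*√104 = 27147 + √2*(2*√26) = 27147 + 4*√13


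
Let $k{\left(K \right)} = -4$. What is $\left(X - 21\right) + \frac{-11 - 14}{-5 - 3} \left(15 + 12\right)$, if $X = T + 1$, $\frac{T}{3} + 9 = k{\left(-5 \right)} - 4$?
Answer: $\frac{107}{8} \approx 13.375$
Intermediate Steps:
$T = -51$ ($T = -27 + 3 \left(-4 - 4\right) = -27 + 3 \left(-8\right) = -27 - 24 = -51$)
$X = -50$ ($X = -51 + 1 = -50$)
$\left(X - 21\right) + \frac{-11 - 14}{-5 - 3} \left(15 + 12\right) = \left(-50 - 21\right) + \frac{-11 - 14}{-5 - 3} \left(15 + 12\right) = -71 + - \frac{25}{-8} \cdot 27 = -71 + \left(-25\right) \left(- \frac{1}{8}\right) 27 = -71 + \frac{25}{8} \cdot 27 = -71 + \frac{675}{8} = \frac{107}{8}$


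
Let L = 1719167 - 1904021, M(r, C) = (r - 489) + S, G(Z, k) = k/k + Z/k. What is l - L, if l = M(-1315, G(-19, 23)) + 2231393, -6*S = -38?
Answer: 7243348/3 ≈ 2.4144e+6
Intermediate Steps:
G(Z, k) = 1 + Z/k
S = 19/3 (S = -1/6*(-38) = 19/3 ≈ 6.3333)
M(r, C) = -1448/3 + r (M(r, C) = (r - 489) + 19/3 = (-489 + r) + 19/3 = -1448/3 + r)
l = 6688786/3 (l = (-1448/3 - 1315) + 2231393 = -5393/3 + 2231393 = 6688786/3 ≈ 2.2296e+6)
L = -184854
l - L = 6688786/3 - 1*(-184854) = 6688786/3 + 184854 = 7243348/3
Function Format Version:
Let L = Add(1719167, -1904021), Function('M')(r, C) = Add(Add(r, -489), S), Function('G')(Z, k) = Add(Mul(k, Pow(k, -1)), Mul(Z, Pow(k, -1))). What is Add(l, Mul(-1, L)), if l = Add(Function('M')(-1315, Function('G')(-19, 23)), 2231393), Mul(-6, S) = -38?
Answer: Rational(7243348, 3) ≈ 2.4144e+6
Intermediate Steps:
Function('G')(Z, k) = Add(1, Mul(Z, Pow(k, -1)))
S = Rational(19, 3) (S = Mul(Rational(-1, 6), -38) = Rational(19, 3) ≈ 6.3333)
Function('M')(r, C) = Add(Rational(-1448, 3), r) (Function('M')(r, C) = Add(Add(r, -489), Rational(19, 3)) = Add(Add(-489, r), Rational(19, 3)) = Add(Rational(-1448, 3), r))
l = Rational(6688786, 3) (l = Add(Add(Rational(-1448, 3), -1315), 2231393) = Add(Rational(-5393, 3), 2231393) = Rational(6688786, 3) ≈ 2.2296e+6)
L = -184854
Add(l, Mul(-1, L)) = Add(Rational(6688786, 3), Mul(-1, -184854)) = Add(Rational(6688786, 3), 184854) = Rational(7243348, 3)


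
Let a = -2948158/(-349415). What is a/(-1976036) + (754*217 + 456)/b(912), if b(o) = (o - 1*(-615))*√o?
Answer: -1474079/345228309470 + 82037*√57/174078 ≈ 3.5580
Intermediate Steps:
b(o) = √o*(615 + o) (b(o) = (o + 615)*√o = (615 + o)*√o = √o*(615 + o))
a = 2948158/349415 (a = -2948158*(-1/349415) = 2948158/349415 ≈ 8.4374)
a/(-1976036) + (754*217 + 456)/b(912) = (2948158/349415)/(-1976036) + (754*217 + 456)/((√912*(615 + 912))) = (2948158/349415)*(-1/1976036) + (163618 + 456)/(((4*√57)*1527)) = -1474079/345228309470 + 164074/((6108*√57)) = -1474079/345228309470 + 164074*(√57/348156) = -1474079/345228309470 + 82037*√57/174078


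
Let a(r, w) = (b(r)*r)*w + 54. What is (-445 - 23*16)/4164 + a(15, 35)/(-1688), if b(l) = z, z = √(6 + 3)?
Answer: -679625/585736 ≈ -1.1603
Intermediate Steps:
z = 3 (z = √9 = 3)
b(l) = 3
a(r, w) = 54 + 3*r*w (a(r, w) = (3*r)*w + 54 = 3*r*w + 54 = 54 + 3*r*w)
(-445 - 23*16)/4164 + a(15, 35)/(-1688) = (-445 - 23*16)/4164 + (54 + 3*15*35)/(-1688) = (-445 - 1*368)*(1/4164) + (54 + 1575)*(-1/1688) = (-445 - 368)*(1/4164) + 1629*(-1/1688) = -813*1/4164 - 1629/1688 = -271/1388 - 1629/1688 = -679625/585736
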